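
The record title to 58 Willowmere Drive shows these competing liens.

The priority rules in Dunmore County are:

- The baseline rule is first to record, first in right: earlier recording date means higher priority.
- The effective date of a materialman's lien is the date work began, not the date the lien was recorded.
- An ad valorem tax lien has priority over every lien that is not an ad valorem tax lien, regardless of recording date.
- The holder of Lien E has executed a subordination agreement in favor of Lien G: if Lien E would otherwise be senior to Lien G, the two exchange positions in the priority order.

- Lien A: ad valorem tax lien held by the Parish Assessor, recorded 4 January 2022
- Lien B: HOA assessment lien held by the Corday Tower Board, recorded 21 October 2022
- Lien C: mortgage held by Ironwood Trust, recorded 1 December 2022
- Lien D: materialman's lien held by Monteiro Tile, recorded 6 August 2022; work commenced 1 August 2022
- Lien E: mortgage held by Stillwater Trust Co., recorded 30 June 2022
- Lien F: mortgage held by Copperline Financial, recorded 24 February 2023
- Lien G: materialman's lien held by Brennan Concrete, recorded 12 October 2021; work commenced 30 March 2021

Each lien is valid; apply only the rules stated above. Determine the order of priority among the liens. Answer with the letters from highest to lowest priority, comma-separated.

Adjusting effective dates: D relates back to 1 August 2022 (work commenced); G relates back to 30 March 2021 (work commenced).
A is an ad valorem tax lien and takes priority over every other lien.
Remaining liens by effective date: G (30 March 2021), E (30 June 2022), D (1 August 2022), B (21 October 2022), C (1 December 2022), F (24 February 2023).
E already ranks below G; the subordination has no effect.

A, G, E, D, B, C, F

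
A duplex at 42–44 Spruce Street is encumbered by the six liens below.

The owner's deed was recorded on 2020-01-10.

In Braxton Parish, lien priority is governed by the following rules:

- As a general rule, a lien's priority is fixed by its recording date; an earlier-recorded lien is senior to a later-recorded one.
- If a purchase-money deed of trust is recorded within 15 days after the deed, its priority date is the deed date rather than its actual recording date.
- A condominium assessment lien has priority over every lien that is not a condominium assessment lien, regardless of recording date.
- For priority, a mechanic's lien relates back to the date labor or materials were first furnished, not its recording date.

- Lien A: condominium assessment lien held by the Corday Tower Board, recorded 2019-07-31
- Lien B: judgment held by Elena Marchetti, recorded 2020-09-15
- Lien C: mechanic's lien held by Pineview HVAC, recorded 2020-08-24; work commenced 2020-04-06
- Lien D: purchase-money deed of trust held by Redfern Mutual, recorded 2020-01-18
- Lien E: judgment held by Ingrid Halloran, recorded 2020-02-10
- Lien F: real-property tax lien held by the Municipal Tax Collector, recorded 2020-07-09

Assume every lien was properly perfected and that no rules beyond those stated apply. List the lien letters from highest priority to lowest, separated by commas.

A, D, E, C, F, B

First, effective dates: C relates back to 2020-04-06 (work commenced); D's effective date is the deed date, 2020-01-10.
As a condominium assessment lien, A is senior to every other lien.
Ordering the rest by effective date: D (2020-01-10), E (2020-02-10), C (2020-04-06), F (2020-07-09), B (2020-09-15).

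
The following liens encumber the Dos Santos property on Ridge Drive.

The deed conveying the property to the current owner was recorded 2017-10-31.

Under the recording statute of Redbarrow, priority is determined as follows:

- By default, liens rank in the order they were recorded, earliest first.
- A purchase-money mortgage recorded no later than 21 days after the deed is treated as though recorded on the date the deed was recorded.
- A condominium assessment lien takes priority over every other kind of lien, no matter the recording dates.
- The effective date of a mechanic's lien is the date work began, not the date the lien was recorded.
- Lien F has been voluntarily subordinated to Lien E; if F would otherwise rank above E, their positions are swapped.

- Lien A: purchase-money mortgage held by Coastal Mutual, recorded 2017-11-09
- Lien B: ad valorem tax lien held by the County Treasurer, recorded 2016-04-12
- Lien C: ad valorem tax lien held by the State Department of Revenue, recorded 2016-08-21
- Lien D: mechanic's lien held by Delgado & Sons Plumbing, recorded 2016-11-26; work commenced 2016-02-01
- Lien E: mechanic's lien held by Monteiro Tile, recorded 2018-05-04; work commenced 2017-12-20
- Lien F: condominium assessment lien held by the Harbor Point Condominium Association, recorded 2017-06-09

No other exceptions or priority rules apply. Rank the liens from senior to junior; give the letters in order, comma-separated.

Adjusting effective dates: A's effective date is the deed date, 2017-10-31; D's effective date is 2016-02-01, when work began; E is treated as recorded 2017-12-20, the work-commencement date.
F is a condominium assessment lien, so it outranks all other liens regardless of date.
Remaining liens by effective date: D (2016-02-01), B (2016-04-12), C (2016-08-21), A (2017-10-31), E (2017-12-20).
Because F would otherwise rank above E, the subordination swaps them.

E, D, B, C, A, F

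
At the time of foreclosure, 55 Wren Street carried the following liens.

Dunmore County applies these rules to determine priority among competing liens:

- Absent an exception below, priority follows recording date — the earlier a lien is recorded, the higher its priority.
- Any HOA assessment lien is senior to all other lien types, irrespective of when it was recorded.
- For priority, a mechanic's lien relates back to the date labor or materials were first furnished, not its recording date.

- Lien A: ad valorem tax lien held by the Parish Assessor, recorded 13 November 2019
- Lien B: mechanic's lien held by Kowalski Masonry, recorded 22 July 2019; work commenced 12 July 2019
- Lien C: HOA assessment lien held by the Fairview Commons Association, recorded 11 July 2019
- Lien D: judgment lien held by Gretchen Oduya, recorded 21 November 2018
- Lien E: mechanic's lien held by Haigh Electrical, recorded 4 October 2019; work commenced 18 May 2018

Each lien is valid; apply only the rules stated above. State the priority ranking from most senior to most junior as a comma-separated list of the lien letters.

Effective dates: B relates back to 12 July 2019 (work commenced); E is treated as recorded 18 May 2018, the work-commencement date.
As an HOA assessment lien, C is senior to every other lien.
Ordering the rest by effective date: E (18 May 2018), D (21 November 2018), B (12 July 2019), A (13 November 2019).

C, E, D, B, A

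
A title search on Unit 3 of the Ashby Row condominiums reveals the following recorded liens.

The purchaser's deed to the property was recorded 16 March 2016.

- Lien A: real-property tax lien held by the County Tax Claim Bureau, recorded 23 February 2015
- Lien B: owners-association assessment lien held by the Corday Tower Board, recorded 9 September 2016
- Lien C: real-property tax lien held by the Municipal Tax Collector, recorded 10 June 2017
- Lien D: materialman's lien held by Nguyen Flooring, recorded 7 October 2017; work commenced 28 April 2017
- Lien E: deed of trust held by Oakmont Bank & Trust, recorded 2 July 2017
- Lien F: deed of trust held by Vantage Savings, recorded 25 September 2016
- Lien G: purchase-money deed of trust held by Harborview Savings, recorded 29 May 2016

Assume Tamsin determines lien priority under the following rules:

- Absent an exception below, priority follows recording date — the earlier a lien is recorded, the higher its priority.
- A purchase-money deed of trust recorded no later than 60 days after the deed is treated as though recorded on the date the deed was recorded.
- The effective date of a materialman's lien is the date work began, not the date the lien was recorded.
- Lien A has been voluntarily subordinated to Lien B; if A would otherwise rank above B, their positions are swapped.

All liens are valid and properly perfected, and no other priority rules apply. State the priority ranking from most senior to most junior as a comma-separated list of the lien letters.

B, G, A, F, D, C, E

Effective dates: D's effective date is 28 April 2017, when work began; G missed the 60-day window (74 days after the deed), so its recording date stands.
By effective date: A (23 February 2015), G (29 May 2016), B (9 September 2016), F (25 September 2016), D (28 April 2017), C (10 June 2017), E (2 July 2017).
Because A would otherwise rank above B, the subordination swaps them.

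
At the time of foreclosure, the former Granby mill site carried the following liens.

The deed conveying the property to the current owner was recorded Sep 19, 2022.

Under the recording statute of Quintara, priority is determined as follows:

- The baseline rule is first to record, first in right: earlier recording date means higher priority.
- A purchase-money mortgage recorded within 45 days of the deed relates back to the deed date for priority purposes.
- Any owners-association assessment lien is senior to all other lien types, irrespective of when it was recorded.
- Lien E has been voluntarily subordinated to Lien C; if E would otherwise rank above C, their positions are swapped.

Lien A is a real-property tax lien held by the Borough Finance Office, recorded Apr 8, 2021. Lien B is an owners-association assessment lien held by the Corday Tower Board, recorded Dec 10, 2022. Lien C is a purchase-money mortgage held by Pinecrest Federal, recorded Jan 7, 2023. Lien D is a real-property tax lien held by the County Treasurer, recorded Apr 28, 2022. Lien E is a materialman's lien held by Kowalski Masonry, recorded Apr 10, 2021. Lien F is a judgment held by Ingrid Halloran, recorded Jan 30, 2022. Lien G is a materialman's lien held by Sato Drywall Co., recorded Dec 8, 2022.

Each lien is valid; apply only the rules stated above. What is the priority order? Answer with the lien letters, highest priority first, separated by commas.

B, A, C, F, D, G, E

First, effective dates: C was recorded 110 days after the deed — beyond 45 days — so no relation-back applies.
As an owners-association assessment lien, B is senior to every other lien.
Remaining liens by effective date: A (Apr 8, 2021), E (Apr 10, 2021), F (Jan 30, 2022), D (Apr 28, 2022), G (Dec 8, 2022), C (Jan 7, 2023).
The subordination applies — E was senior to C — so E and C swap.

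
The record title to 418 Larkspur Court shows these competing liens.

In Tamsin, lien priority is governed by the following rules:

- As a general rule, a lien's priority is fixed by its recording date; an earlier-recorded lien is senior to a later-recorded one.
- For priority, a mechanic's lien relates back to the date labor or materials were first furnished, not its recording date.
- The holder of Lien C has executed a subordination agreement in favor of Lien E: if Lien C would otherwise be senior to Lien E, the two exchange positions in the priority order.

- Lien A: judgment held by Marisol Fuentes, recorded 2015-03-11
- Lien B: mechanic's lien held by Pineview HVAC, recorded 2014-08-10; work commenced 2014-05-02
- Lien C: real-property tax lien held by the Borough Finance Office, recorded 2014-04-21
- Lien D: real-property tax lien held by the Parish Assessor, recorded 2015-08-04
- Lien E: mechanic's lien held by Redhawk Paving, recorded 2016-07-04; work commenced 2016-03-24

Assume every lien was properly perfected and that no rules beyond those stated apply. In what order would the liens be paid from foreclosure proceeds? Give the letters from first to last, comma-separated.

E, B, A, D, C

Adjusting effective dates: B relates back to 2014-05-02 (work commenced); E's effective date is 2016-03-24, when work began.
Sorted by effective date: C (2014-04-21), B (2014-05-02), A (2015-03-11), D (2015-08-04), E (2016-03-24).
C would otherwise be senior to E, so under the subordination agreement C and E exchange positions.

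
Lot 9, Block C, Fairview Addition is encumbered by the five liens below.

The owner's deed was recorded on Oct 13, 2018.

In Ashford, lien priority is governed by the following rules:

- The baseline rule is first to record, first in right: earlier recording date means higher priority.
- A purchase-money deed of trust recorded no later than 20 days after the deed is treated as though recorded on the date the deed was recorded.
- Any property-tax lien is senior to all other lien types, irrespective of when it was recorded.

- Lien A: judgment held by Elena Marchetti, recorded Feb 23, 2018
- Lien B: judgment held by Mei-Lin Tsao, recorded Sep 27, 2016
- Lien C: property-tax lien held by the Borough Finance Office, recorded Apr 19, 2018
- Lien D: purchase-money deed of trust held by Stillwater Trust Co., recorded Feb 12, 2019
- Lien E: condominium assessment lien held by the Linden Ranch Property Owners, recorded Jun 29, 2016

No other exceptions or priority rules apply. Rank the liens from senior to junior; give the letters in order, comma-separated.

C, E, B, A, D

Adjusting effective dates: D was recorded 122 days after the deed, outside the 20-day window, so it keeps its recording date.
C, as a property-tax lien, has superpriority and ranks first.
Ordering the rest by effective date: E (Jun 29, 2016), B (Sep 27, 2016), A (Feb 23, 2018), D (Feb 12, 2019).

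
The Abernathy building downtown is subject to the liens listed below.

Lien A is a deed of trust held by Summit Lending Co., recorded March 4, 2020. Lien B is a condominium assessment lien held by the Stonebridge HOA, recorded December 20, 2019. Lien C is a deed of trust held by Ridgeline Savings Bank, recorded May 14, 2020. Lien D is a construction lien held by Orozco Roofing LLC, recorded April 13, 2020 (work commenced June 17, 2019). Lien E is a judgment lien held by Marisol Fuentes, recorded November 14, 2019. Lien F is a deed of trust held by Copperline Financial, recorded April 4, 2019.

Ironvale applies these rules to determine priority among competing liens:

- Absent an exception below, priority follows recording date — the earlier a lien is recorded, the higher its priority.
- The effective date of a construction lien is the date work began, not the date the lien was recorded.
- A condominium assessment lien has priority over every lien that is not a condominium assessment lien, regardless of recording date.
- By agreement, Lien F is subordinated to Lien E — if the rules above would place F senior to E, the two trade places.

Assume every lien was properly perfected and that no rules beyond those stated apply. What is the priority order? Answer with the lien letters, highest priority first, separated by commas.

B, E, D, F, A, C

Adjusting effective dates: D is treated as recorded June 17, 2019, the work-commencement date.
B, as a condominium assessment lien, has superpriority and ranks first.
Ordering the rest by effective date: F (April 4, 2019), D (June 17, 2019), E (November 14, 2019), A (March 4, 2020), C (May 14, 2020).
The subordination applies — F was senior to E — so F and E swap.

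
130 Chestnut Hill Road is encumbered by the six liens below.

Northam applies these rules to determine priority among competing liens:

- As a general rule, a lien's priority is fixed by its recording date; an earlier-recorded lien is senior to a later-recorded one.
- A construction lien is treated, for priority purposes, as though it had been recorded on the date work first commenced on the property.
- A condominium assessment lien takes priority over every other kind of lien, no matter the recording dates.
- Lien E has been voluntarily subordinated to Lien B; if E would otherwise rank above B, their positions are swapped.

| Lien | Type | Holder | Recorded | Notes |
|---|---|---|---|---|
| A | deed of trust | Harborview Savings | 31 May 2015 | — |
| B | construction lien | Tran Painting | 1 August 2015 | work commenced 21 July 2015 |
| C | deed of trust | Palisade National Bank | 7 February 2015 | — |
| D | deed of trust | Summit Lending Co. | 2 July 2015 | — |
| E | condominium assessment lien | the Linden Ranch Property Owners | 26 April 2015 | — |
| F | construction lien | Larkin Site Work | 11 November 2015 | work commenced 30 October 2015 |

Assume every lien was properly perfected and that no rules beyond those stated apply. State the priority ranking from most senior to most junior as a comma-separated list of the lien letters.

Effective dates after the stated exceptions: B relates back to 21 July 2015 (work commenced); F is treated as recorded 30 October 2015, the work-commencement date.
As a condominium assessment lien, E is senior to every other lien.
The other liens, earliest effective date first: C (7 February 2015), A (31 May 2015), D (2 July 2015), B (21 July 2015), F (30 October 2015).
E is senior to B before the subordination, so the two trade places.

B, C, A, D, E, F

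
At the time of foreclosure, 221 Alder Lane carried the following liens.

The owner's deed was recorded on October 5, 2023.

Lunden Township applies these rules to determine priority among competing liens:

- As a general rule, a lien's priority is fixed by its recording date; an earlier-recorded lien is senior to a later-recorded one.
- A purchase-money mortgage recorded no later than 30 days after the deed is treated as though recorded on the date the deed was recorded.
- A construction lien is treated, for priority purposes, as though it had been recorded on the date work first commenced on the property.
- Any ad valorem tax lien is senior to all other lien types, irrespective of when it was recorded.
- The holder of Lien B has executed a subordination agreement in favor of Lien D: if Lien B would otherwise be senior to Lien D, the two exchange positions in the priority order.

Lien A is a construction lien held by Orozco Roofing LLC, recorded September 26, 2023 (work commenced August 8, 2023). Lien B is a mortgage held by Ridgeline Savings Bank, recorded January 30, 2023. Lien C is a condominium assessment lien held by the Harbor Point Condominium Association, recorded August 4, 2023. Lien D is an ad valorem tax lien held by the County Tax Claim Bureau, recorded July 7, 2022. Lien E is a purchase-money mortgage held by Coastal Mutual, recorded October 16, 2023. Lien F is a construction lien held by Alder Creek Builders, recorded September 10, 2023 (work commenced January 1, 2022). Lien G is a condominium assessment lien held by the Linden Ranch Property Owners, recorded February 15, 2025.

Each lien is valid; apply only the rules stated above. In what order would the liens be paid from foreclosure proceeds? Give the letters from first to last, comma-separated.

D, F, B, C, A, E, G

Effective dates: A is treated as recorded August 8, 2023, the work-commencement date; E was recorded within the 30-day window, so its effective date is the deed date October 5, 2023; F is treated as recorded January 1, 2022, the work-commencement date.
D is an ad valorem tax lien and takes priority over every other lien.
Ordering the rest by effective date: F (January 1, 2022), B (January 30, 2023), C (August 4, 2023), A (August 8, 2023), E (October 5, 2023), G (February 15, 2025).
B already ranks below D; the subordination has no effect.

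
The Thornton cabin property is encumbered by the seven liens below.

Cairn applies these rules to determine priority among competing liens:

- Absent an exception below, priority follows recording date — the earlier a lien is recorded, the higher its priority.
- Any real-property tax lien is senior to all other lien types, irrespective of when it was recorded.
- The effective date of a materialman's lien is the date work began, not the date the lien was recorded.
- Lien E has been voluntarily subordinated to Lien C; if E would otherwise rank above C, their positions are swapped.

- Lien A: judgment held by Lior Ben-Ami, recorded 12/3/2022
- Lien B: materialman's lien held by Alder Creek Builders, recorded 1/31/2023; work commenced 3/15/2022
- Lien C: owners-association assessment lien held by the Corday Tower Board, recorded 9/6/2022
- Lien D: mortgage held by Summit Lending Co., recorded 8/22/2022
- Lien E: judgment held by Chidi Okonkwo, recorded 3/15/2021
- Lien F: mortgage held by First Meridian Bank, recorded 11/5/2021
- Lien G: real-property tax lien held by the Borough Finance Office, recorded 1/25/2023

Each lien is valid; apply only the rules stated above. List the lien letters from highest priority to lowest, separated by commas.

First, effective dates: B's effective date is 3/15/2022, when work began.
G, as a real-property tax lien, has superpriority and ranks first.
Remaining liens by effective date: E (3/15/2021), F (11/5/2021), B (3/15/2022), D (8/22/2022), C (9/6/2022), A (12/3/2022).
E would otherwise be senior to C, so under the subordination agreement E and C exchange positions.

G, C, F, B, D, E, A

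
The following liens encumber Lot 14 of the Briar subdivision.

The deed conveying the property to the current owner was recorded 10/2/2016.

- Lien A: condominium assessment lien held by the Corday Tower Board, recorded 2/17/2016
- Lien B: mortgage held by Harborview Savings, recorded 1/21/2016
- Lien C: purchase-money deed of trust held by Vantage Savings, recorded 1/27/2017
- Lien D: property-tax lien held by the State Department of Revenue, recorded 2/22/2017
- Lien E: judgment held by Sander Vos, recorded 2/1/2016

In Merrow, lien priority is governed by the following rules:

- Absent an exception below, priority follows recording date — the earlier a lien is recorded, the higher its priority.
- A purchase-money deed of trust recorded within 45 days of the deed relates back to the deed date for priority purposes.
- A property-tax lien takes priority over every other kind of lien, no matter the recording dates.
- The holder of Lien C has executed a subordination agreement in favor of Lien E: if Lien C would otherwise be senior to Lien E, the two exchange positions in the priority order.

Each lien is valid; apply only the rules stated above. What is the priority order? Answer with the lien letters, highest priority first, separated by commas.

D, B, E, A, C

Effective dates: C missed the 45-day window (117 days after the deed), so its recording date stands.
As a property-tax lien, D is senior to every other lien.
Among the remaining liens, by effective date: B (1/21/2016), E (2/1/2016), A (2/17/2016), C (1/27/2017).
Since C is not senior to E, the subordination leaves the order unchanged.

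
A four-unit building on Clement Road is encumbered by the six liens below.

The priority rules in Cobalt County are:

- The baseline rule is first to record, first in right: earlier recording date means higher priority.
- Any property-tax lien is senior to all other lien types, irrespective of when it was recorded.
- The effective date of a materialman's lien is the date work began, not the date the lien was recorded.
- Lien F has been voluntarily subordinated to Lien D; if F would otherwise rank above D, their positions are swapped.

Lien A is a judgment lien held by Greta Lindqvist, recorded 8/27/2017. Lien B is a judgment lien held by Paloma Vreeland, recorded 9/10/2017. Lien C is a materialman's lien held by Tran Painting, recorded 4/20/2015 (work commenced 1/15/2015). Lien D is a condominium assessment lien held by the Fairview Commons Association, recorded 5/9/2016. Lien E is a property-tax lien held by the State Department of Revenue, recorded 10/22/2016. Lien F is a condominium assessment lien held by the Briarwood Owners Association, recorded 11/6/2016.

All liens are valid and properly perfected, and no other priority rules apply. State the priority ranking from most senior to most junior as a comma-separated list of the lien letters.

E, C, D, F, A, B

Effective dates after the stated exceptions: C's effective date is 1/15/2015, when work began.
E is a property-tax lien and takes priority over every other lien.
Among the remaining liens, by effective date: C (1/15/2015), D (5/9/2016), F (11/6/2016), A (8/27/2017), B (9/10/2017).
Since F is not senior to D, the subordination leaves the order unchanged.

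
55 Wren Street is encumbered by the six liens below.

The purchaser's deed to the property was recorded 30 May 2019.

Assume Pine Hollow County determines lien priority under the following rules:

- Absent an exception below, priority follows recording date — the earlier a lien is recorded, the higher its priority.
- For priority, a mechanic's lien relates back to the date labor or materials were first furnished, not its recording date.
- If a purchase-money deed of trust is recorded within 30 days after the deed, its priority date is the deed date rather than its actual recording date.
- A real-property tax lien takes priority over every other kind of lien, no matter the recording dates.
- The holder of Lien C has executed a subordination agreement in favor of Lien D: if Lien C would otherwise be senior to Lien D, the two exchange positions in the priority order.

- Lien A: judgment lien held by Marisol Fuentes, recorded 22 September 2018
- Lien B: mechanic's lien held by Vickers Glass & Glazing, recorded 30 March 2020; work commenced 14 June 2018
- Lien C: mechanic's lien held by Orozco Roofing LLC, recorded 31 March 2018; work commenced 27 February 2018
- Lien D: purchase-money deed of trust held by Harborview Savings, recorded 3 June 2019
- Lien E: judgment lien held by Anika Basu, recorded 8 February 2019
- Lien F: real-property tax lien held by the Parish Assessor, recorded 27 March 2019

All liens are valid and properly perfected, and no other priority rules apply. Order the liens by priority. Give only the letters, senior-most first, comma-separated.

F, D, B, A, E, C

Adjusting effective dates: B's effective date is 14 June 2018, when work began; C's effective date is 27 February 2018, when work began; D relates back to the deed date 30 May 2019.
F, as a real-property tax lien, has superpriority and ranks first.
Among the remaining liens, by effective date: C (27 February 2018), B (14 June 2018), A (22 September 2018), E (8 February 2019), D (30 May 2019).
Because C would otherwise rank above D, the subordination swaps them.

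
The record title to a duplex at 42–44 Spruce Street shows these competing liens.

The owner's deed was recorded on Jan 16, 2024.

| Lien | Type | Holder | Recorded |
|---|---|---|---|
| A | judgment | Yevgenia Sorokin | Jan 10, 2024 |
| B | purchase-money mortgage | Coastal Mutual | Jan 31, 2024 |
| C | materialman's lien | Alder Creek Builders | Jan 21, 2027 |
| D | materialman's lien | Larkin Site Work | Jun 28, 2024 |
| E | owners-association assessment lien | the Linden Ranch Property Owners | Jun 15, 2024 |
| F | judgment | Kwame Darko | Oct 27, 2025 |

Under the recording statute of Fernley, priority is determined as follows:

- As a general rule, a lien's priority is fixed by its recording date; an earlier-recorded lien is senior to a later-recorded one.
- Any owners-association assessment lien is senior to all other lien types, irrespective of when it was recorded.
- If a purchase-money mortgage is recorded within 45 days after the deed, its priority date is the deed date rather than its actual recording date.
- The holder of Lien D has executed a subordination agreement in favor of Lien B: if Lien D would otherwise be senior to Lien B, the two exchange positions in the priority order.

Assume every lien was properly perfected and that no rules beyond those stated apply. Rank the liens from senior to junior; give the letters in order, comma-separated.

First, effective dates: B was recorded within the 45-day window, so its effective date is the deed date Jan 16, 2024.
E, as an owners-association assessment lien, has superpriority and ranks first.
Remaining liens by effective date: A (Jan 10, 2024), B (Jan 16, 2024), D (Jun 28, 2024), F (Oct 27, 2025), C (Jan 21, 2027).
Since D is not senior to B, the subordination leaves the order unchanged.

E, A, B, D, F, C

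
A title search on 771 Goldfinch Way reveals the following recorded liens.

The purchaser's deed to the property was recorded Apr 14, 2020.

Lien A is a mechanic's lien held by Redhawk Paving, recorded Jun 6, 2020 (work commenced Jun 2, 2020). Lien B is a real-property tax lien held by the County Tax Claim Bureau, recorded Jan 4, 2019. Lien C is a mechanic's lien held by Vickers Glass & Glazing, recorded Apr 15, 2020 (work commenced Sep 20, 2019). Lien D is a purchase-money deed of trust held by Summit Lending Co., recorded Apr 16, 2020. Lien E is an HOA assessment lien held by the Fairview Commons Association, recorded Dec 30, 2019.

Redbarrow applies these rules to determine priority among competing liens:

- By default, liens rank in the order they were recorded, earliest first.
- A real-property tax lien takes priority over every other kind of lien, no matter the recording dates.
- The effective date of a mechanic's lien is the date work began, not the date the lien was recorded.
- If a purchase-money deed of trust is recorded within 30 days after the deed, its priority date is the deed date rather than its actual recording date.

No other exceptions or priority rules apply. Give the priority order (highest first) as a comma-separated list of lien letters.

Adjusting effective dates: A relates back to Jun 2, 2020 (work commenced); C relates back to Sep 20, 2019 (work commenced); D relates back to the deed date Apr 14, 2020.
B, as a real-property tax lien, has superpriority and ranks first.
Among the remaining liens, by effective date: C (Sep 20, 2019), E (Dec 30, 2019), D (Apr 14, 2020), A (Jun 2, 2020).

B, C, E, D, A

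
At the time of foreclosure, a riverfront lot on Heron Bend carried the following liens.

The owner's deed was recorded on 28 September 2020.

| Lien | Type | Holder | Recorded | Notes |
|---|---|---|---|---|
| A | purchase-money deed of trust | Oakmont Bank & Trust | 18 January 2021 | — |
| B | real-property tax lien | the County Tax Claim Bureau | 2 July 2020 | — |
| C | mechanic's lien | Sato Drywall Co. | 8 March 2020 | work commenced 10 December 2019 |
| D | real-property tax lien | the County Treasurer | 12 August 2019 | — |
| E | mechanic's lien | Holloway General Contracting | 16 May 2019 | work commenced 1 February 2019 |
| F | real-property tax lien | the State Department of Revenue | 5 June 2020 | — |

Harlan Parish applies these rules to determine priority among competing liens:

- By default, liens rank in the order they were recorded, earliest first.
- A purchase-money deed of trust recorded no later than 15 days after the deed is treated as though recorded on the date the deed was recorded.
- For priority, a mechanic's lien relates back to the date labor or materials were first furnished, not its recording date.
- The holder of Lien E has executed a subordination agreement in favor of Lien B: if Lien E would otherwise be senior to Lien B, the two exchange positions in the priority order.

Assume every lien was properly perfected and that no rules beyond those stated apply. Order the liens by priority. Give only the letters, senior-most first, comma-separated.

B, D, C, F, E, A

Effective dates: A was recorded 112 days after the deed — beyond 15 days — so no relation-back applies; C is treated as recorded 10 December 2019, the work-commencement date; E's effective date is 1 February 2019, when work began.
By effective date: E (1 February 2019), D (12 August 2019), C (10 December 2019), F (5 June 2020), B (2 July 2020), A (18 January 2021).
E would otherwise be senior to B, so under the subordination agreement E and B exchange positions.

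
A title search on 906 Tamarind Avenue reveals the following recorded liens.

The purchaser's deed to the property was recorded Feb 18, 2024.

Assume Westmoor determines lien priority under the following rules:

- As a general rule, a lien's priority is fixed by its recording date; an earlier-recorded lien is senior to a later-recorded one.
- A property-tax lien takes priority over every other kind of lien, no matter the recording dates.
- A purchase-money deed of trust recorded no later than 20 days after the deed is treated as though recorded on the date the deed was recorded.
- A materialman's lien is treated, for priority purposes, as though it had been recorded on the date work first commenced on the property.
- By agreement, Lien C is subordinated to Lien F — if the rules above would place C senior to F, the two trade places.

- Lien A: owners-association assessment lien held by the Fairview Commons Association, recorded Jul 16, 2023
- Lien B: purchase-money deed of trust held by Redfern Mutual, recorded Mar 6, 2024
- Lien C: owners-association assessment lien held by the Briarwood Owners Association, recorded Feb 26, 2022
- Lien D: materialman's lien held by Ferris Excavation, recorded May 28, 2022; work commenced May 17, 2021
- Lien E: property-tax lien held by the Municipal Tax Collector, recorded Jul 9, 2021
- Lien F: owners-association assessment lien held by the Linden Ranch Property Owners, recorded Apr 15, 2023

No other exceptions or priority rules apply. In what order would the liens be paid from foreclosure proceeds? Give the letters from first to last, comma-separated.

Adjusting effective dates: B's effective date is the deed date, Feb 18, 2024; D is treated as recorded May 17, 2021, the work-commencement date.
E is a property-tax lien, so it outranks all other liens regardless of date.
Among the remaining liens, by effective date: D (May 17, 2021), C (Feb 26, 2022), F (Apr 15, 2023), A (Jul 16, 2023), B (Feb 18, 2024).
C would otherwise be senior to F, so under the subordination agreement C and F exchange positions.

E, D, F, C, A, B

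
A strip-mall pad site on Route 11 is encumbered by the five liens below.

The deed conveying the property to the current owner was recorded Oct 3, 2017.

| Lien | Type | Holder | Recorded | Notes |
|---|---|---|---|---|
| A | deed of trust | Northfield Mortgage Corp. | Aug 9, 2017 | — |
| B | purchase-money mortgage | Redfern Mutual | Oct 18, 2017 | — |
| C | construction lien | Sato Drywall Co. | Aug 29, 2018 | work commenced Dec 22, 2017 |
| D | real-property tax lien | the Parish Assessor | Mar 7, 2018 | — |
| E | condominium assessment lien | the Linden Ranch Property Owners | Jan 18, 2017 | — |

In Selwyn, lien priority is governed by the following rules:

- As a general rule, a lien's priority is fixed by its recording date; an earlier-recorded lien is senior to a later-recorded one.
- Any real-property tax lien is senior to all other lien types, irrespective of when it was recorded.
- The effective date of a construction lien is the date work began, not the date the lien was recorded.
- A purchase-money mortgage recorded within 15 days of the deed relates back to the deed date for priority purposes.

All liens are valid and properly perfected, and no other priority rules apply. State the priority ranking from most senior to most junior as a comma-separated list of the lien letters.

Effective dates after the stated exceptions: B's effective date is the deed date, Oct 3, 2017; C is treated as recorded Dec 22, 2017, the work-commencement date.
D is a real-property tax lien and takes priority over every other lien.
Ordering the rest by effective date: E (Jan 18, 2017), A (Aug 9, 2017), B (Oct 3, 2017), C (Dec 22, 2017).

D, E, A, B, C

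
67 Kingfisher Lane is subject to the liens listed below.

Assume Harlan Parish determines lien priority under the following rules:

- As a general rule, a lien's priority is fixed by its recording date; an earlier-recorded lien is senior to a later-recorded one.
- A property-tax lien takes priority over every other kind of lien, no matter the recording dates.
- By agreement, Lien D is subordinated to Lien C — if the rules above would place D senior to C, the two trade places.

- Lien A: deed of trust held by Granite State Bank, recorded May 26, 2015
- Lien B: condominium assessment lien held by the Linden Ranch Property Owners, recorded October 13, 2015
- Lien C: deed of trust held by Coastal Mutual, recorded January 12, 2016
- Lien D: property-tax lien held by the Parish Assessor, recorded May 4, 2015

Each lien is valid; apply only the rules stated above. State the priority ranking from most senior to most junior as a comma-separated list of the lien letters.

C, A, B, D

As a property-tax lien, D is senior to every other lien.
Remaining liens by effective date: A (May 26, 2015), B (October 13, 2015), C (January 12, 2016).
Because D would otherwise rank above C, the subordination swaps them.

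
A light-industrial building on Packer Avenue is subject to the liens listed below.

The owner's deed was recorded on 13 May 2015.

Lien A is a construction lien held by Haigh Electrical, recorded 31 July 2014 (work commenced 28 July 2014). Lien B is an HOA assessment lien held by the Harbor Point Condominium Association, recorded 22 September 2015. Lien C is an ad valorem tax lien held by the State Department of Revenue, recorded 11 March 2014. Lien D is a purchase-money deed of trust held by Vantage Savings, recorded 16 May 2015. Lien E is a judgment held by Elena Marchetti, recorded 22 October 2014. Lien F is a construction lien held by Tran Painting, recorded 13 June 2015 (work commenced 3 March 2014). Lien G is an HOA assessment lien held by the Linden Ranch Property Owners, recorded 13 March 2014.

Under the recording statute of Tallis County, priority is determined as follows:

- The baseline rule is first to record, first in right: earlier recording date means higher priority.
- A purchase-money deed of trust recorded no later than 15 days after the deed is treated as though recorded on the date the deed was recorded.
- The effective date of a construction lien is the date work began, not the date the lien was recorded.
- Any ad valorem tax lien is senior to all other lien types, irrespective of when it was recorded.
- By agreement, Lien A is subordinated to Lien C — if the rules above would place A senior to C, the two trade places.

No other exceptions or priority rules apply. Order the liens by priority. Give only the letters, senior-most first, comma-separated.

Effective dates after the stated exceptions: A's effective date is 28 July 2014, when work began; D was recorded within the 15-day window, so its effective date is the deed date 13 May 2015; F is treated as recorded 3 March 2014, the work-commencement date.
C is an ad valorem tax lien and takes priority over every other lien.
Among the remaining liens, by effective date: F (3 March 2014), G (13 March 2014), A (28 July 2014), E (22 October 2014), D (13 May 2015), B (22 September 2015).
Since A is not senior to C, the subordination leaves the order unchanged.

C, F, G, A, E, D, B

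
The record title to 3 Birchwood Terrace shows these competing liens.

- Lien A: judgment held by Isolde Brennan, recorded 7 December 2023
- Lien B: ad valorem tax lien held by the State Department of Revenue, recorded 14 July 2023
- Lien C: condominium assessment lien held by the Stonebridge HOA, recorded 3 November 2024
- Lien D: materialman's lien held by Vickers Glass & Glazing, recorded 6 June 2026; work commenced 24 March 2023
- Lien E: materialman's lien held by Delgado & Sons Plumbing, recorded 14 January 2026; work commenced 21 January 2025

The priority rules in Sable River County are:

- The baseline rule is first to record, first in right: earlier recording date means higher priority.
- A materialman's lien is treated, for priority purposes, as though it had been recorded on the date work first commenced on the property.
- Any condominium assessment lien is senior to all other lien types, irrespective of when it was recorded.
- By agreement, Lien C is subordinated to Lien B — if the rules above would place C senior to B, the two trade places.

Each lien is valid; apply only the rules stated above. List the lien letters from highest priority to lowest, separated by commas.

First, effective dates: D's effective date is 24 March 2023, when work began; E's effective date is 21 January 2025, when work began.
C is a condominium assessment lien and takes priority over every other lien.
Remaining liens by effective date: D (24 March 2023), B (14 July 2023), A (7 December 2023), E (21 January 2025).
C is senior to B before the subordination, so the two trade places.

B, D, C, A, E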